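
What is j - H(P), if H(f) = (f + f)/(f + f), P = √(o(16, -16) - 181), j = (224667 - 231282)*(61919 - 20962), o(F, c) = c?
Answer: -270930556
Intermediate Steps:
j = -270930555 (j = -6615*40957 = -270930555)
P = I*√197 (P = √(-16 - 181) = √(-197) = I*√197 ≈ 14.036*I)
H(f) = 1 (H(f) = (2*f)/((2*f)) = (2*f)*(1/(2*f)) = 1)
j - H(P) = -270930555 - 1*1 = -270930555 - 1 = -270930556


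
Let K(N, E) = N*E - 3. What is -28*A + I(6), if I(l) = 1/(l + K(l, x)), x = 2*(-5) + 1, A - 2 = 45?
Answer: -67117/51 ≈ -1316.0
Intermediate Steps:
A = 47 (A = 2 + 45 = 47)
x = -9 (x = -10 + 1 = -9)
K(N, E) = -3 + E*N (K(N, E) = E*N - 3 = -3 + E*N)
I(l) = 1/(-3 - 8*l) (I(l) = 1/(l + (-3 - 9*l)) = 1/(-3 - 8*l))
-28*A + I(6) = -28*47 - 1/(3 + 8*6) = -1316 - 1/(3 + 48) = -1316 - 1/51 = -67117/51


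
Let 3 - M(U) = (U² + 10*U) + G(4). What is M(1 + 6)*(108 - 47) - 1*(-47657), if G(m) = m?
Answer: 40337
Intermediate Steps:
M(U) = -1 - U² - 10*U (M(U) = 3 - ((U² + 10*U) + 4) = 3 - (4 + U² + 10*U) = 3 + (-4 - U² - 10*U) = -1 - U² - 10*U)
M(1 + 6)*(108 - 47) - 1*(-47657) = (-1 - (1 + 6)² - 10*(1 + 6))*(108 - 47) - 1*(-47657) = (-1 - 1*7² - 10*7)*61 + 47657 = (-1 - 1*49 - 70)*61 + 47657 = (-1 - 49 - 70)*61 + 47657 = -120*61 + 47657 = -7320 + 47657 = 40337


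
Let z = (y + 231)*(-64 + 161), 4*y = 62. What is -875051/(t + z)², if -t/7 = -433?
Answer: -3500204/2903377689 ≈ -0.0012056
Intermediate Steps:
y = 31/2 (y = (¼)*62 = 31/2 ≈ 15.500)
t = 3031 (t = -7*(-433) = 3031)
z = 47821/2 (z = (31/2 + 231)*(-64 + 161) = (493/2)*97 = 47821/2 ≈ 23911.)
-875051/(t + z)² = -875051/(3031 + 47821/2)² = -875051/((53883/2)²) = -875051/2903377689/4 = -875051*4/2903377689 = -3500204/2903377689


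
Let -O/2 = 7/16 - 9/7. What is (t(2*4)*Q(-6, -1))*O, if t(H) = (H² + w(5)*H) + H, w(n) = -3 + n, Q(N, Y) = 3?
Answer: 3135/7 ≈ 447.86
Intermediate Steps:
t(H) = H² + 3*H (t(H) = (H² + (-3 + 5)*H) + H = (H² + 2*H) + H = H² + 3*H)
O = 95/56 (O = -2*(7/16 - 9/7) = -2*(-95/112) = 95/56 ≈ 1.6964)
(t(2*4)*Q(-6, -1))*O = (((2*4)*(3 + 2*4))*3)*(95/56) = ((8*(3 + 8))*3)*(95/56) = ((8*11)*3)*(95/56) = (88*3)*(95/56) = 264*(95/56) = 3135/7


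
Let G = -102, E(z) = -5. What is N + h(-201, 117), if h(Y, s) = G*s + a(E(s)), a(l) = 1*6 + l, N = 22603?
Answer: 10670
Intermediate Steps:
a(l) = 6 + l
h(Y, s) = 1 - 102*s (h(Y, s) = -102*s + (6 - 5) = -102*s + 1 = 1 - 102*s)
N + h(-201, 117) = 22603 + (1 - 102*117) = 22603 + (1 - 11934) = 22603 - 11933 = 10670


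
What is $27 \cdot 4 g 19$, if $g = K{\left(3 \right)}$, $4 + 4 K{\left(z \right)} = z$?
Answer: $-513$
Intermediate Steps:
$K{\left(z \right)} = -1 + \frac{z}{4}$
$g = - \frac{1}{4}$ ($g = -1 + \frac{1}{4} \cdot 3 = -1 + \frac{3}{4} = - \frac{1}{4} \approx -0.25$)
$27 \cdot 4 g 19 = 27 \cdot 4 \left(- \frac{1}{4}\right) 19 = 27 \left(-1\right) 19 = \left(-27\right) 19 = -513$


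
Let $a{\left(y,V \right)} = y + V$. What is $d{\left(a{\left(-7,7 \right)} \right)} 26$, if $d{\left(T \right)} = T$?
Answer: $0$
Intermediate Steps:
$a{\left(y,V \right)} = V + y$
$d{\left(a{\left(-7,7 \right)} \right)} 26 = \left(7 - 7\right) 26 = 0 \cdot 26 = 0$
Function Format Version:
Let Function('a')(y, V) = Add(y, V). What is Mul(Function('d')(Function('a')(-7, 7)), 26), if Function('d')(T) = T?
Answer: 0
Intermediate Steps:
Function('a')(y, V) = Add(V, y)
Mul(Function('d')(Function('a')(-7, 7)), 26) = Mul(Add(7, -7), 26) = Mul(0, 26) = 0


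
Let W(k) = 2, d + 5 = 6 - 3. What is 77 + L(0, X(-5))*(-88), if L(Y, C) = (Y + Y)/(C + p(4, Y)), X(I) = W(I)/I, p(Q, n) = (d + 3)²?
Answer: 77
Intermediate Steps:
d = -2 (d = -5 + (6 - 3) = -5 + 3 = -2)
p(Q, n) = 1 (p(Q, n) = (-2 + 3)² = 1² = 1)
X(I) = 2/I
L(Y, C) = 2*Y/(1 + C) (L(Y, C) = (Y + Y)/(C + 1) = (2*Y)/(1 + C) = 2*Y/(1 + C))
77 + L(0, X(-5))*(-88) = 77 + (2*0/(1 + 2/(-5)))*(-88) = 77 + (2*0/(1 + 2*(-⅕)))*(-88) = 77 + (2*0/(1 - ⅖))*(-88) = 77 + (2*0/(⅗))*(-88) = 77 + (2*0*(5/3))*(-88) = 77 + 0*(-88) = 77 + 0 = 77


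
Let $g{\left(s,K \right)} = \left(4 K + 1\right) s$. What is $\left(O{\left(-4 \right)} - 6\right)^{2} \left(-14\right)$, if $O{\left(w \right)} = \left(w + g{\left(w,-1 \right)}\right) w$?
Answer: $-20216$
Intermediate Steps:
$g{\left(s,K \right)} = s \left(1 + 4 K\right)$ ($g{\left(s,K \right)} = \left(1 + 4 K\right) s = s \left(1 + 4 K\right)$)
$O{\left(w \right)} = - 2 w^{2}$ ($O{\left(w \right)} = \left(w + w \left(1 + 4 \left(-1\right)\right)\right) w = \left(w + w \left(1 - 4\right)\right) w = \left(w + w \left(-3\right)\right) w = \left(w - 3 w\right) w = - 2 w w = - 2 w^{2}$)
$\left(O{\left(-4 \right)} - 6\right)^{2} \left(-14\right) = \left(- 2 \left(-4\right)^{2} - 6\right)^{2} \left(-14\right) = \left(\left(-2\right) 16 - 6\right)^{2} \left(-14\right) = \left(-32 - 6\right)^{2} \left(-14\right) = \left(-38\right)^{2} \left(-14\right) = 1444 \left(-14\right) = -20216$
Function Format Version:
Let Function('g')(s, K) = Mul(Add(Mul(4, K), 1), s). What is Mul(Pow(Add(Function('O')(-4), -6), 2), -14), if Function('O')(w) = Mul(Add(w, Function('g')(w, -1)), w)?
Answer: -20216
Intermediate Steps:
Function('g')(s, K) = Mul(s, Add(1, Mul(4, K))) (Function('g')(s, K) = Mul(Add(1, Mul(4, K)), s) = Mul(s, Add(1, Mul(4, K))))
Function('O')(w) = Mul(-2, Pow(w, 2)) (Function('O')(w) = Mul(Add(w, Mul(w, Add(1, Mul(4, -1)))), w) = Mul(Add(w, Mul(w, Add(1, -4))), w) = Mul(Add(w, Mul(w, -3)), w) = Mul(Add(w, Mul(-3, w)), w) = Mul(Mul(-2, w), w) = Mul(-2, Pow(w, 2)))
Mul(Pow(Add(Function('O')(-4), -6), 2), -14) = Mul(Pow(Add(Mul(-2, Pow(-4, 2)), -6), 2), -14) = Mul(Pow(Add(Mul(-2, 16), -6), 2), -14) = Mul(Pow(Add(-32, -6), 2), -14) = Mul(Pow(-38, 2), -14) = Mul(1444, -14) = -20216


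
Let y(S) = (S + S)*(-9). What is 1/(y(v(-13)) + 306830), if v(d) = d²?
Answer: 1/303788 ≈ 3.2918e-6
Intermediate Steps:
y(S) = -18*S (y(S) = (2*S)*(-9) = -18*S)
1/(y(v(-13)) + 306830) = 1/(-18*(-13)² + 306830) = 1/(-18*169 + 306830) = 1/(-3042 + 306830) = 1/303788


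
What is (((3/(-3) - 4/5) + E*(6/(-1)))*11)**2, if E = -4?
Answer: 1490841/25 ≈ 59634.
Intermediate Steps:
(((3/(-3) - 4/5) + E*(6/(-1)))*11)**2 = (((3/(-3) - 4/5) - 24/(-1))*11)**2 = (((3*(-1/3) - 4*1/5) - 24*(-1))*11)**2 = (((-1 - 4/5) - 4*(-6))*11)**2 = ((-9/5 + 24)*11)**2 = ((111/5)*11)**2 = (1221/5)**2 = 1490841/25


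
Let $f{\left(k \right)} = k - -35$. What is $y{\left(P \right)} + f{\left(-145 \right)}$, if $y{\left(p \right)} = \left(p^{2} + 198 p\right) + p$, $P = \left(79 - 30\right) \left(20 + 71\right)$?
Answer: $20769912$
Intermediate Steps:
$P = 4459$ ($P = 49 \cdot 91 = 4459$)
$f{\left(k \right)} = 35 + k$ ($f{\left(k \right)} = k + 35 = 35 + k$)
$y{\left(p \right)} = p^{2} + 199 p$
$y{\left(P \right)} + f{\left(-145 \right)} = 4459 \left(199 + 4459\right) + \left(35 - 145\right) = 4459 \cdot 4658 - 110 = 20770022 - 110 = 20769912$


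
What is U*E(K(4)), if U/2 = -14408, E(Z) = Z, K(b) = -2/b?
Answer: 14408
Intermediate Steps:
U = -28816 (U = 2*(-14408) = -28816)
U*E(K(4)) = -(-57632)/4 = -28816*(-½) = 14408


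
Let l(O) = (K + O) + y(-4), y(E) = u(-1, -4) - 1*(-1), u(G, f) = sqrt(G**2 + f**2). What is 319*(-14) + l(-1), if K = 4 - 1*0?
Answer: -4462 + sqrt(17) ≈ -4457.9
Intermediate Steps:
y(E) = 1 + sqrt(17) (y(E) = sqrt((-1)**2 + (-4)**2) - 1*(-1) = sqrt(1 + 16) + 1 = sqrt(17) + 1 = 1 + sqrt(17))
K = 4 (K = 4 + 0 = 4)
l(O) = 5 + O + sqrt(17) (l(O) = (4 + O) + (1 + sqrt(17)) = 5 + O + sqrt(17))
319*(-14) + l(-1) = 319*(-14) + (5 - 1 + sqrt(17)) = -4466 + (4 + sqrt(17)) = -4462 + sqrt(17)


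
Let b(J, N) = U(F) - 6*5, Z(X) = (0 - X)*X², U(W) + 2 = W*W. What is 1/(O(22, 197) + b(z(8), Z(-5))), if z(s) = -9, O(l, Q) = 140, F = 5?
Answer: 1/133 ≈ 0.0075188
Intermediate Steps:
U(W) = -2 + W² (U(W) = -2 + W*W = -2 + W²)
Z(X) = -X³ (Z(X) = (-X)*X² = -X³)
b(J, N) = -7 (b(J, N) = (-2 + 5²) - 6*5 = (-2 + 25) - 30 = 23 - 30 = -7)
1/(O(22, 197) + b(z(8), Z(-5))) = 1/(140 - 7) = 1/133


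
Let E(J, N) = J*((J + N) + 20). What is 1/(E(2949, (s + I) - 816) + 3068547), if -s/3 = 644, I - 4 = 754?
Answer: 1/5955618 ≈ 1.6791e-7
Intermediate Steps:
I = 758 (I = 4 + 754 = 758)
s = -1932 (s = -3*644 = -1932)
E(J, N) = J*(20 + J + N)
1/(E(2949, (s + I) - 816) + 3068547) = 1/(2949*(20 + 2949 + ((-1932 + 758) - 816)) + 3068547) = 1/(2949*(20 + 2949 + (-1174 - 816)) + 3068547) = 1/(2949*(20 + 2949 - 1990) + 3068547) = 1/(2949*979 + 3068547) = 1/(2887071 + 3068547) = 1/5955618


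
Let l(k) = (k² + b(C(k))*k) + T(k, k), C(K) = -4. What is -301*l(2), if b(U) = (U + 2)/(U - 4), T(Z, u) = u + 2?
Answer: -5117/2 ≈ -2558.5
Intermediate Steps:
T(Z, u) = 2 + u
b(U) = (2 + U)/(-4 + U)
l(k) = 2 + k² + 5*k/4 (l(k) = (k² + ((2 - 4)/(-4 - 4))*k) + (2 + k) = (k² + (-2/(-8))*k) + (2 + k) = (k² + (-⅛*(-2))*k) + (2 + k) = (k² + k/4) + (2 + k) = 2 + k² + 5*k/4)
-301*l(2) = -301*(2 + 2² + (5/4)*2) = -301*(2 + 4 + 5/2) = -301*17/2 = -5117/2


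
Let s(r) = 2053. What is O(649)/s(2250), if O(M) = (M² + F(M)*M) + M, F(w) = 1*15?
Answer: 431585/2053 ≈ 210.22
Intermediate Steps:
F(w) = 15
O(M) = M² + 16*M (O(M) = (M² + 15*M) + M = M² + 16*M)
O(649)/s(2250) = (649*(16 + 649))/2053 = (649*665)*(1/2053) = 431585*(1/2053) = 431585/2053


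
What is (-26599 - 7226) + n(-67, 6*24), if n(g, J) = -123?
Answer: -33948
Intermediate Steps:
(-26599 - 7226) + n(-67, 6*24) = (-26599 - 7226) - 123 = -33825 - 123 = -33948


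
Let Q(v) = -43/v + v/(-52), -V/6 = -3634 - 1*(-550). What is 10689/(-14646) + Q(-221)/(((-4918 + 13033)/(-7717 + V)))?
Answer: 90674886953/17510904060 ≈ 5.1782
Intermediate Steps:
V = 18504 (V = -6*(-3634 - 1*(-550)) = -6*(-3634 + 550) = -6*(-3084) = 18504)
Q(v) = -43/v - v/52 (Q(v) = -43/v + v*(-1/52) = -43/v - v/52)
10689/(-14646) + Q(-221)/(((-4918 + 13033)/(-7717 + V))) = 10689/(-14646) + (-43/(-221) - 1/52*(-221))/(((-4918 + 13033)/(-7717 + 18504))) = 10689*(-1/14646) + (-43*(-1/221) + 17/4)/((8115/10787)) = -3563/4882 + (43/221 + 17/4)/((8115*(1/10787))) = -3563/4882 + 3929/(884*(8115/10787)) = -3563/4882 + (3929/884)*(10787/8115) = -3563/4882 + 42382123/7173660 = 90674886953/17510904060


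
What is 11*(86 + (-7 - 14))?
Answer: 715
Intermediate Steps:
11*(86 + (-7 - 14)) = 11*(86 - 21) = 11*65 = 715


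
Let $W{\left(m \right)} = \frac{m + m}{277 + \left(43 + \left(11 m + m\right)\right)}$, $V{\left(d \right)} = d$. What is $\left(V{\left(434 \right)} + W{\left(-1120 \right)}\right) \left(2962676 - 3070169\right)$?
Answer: $- \frac{1913482893}{41} \approx -4.667 \cdot 10^{7}$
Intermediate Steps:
$W{\left(m \right)} = \frac{2 m}{320 + 12 m}$ ($W{\left(m \right)} = \frac{2 m}{277 + \left(43 + 12 m\right)} = \frac{2 m}{320 + 12 m}$)
$\left(V{\left(434 \right)} + W{\left(-1120 \right)}\right) \left(2962676 - 3070169\right) = \left(434 + \frac{1}{2} \left(-1120\right) \frac{1}{80 + 3 \left(-1120\right)}\right) \left(2962676 - 3070169\right) = \left(434 + \frac{1}{2} \left(-1120\right) \frac{1}{80 - 3360}\right) \left(-107493\right) = \left(434 + \frac{1}{2} \left(-1120\right) \frac{1}{-3280}\right) \left(-107493\right) = \left(434 + \frac{1}{2} \left(-1120\right) \left(- \frac{1}{3280}\right)\right) \left(-107493\right) = \left(434 + \frac{7}{41}\right) \left(-107493\right) = \frac{17801}{41} \left(-107493\right) = - \frac{1913482893}{41}$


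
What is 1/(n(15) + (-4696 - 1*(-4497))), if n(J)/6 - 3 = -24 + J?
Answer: -1/235 ≈ -0.0042553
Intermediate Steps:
n(J) = -126 + 6*J (n(J) = 18 + 6*(-24 + J) = 18 + (-144 + 6*J) = -126 + 6*J)
1/(n(15) + (-4696 - 1*(-4497))) = 1/((-126 + 6*15) + (-4696 - 1*(-4497))) = 1/((-126 + 90) + (-4696 + 4497)) = 1/(-36 - 199) = 1/(-235) = -1/235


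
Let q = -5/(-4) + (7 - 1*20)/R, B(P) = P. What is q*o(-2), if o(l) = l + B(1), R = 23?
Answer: -63/92 ≈ -0.68478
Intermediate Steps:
o(l) = 1 + l (o(l) = l + 1 = 1 + l)
q = 63/92 (q = -5/(-4) + (7 - 1*20)/23 = -5*(-1/4) + (7 - 20)*(1/23) = 5/4 - 13*1/23 = 5/4 - 13/23 = 63/92 ≈ 0.68478)
q*o(-2) = 63*(1 - 2)/92 = (63/92)*(-1) = -63/92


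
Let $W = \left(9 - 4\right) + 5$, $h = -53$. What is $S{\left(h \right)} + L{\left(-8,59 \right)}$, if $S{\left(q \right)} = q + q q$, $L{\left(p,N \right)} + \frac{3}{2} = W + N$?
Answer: $\frac{5647}{2} \approx 2823.5$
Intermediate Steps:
$W = 10$ ($W = 5 + 5 = 10$)
$L{\left(p,N \right)} = \frac{17}{2} + N$ ($L{\left(p,N \right)} = - \frac{3}{2} + \left(10 + N\right) = \frac{17}{2} + N$)
$S{\left(q \right)} = q + q^{2}$
$S{\left(h \right)} + L{\left(-8,59 \right)} = - 53 \left(1 - 53\right) + \left(\frac{17}{2} + 59\right) = \left(-53\right) \left(-52\right) + \frac{135}{2} = 2756 + \frac{135}{2} = \frac{5647}{2}$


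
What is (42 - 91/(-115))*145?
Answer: 142709/23 ≈ 6204.7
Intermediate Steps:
(42 - 91/(-115))*145 = (42 - 91*(-1/115))*145 = (42 + 91/115)*145 = (4921/115)*145 = 142709/23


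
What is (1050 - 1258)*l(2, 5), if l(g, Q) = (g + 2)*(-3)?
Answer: 2496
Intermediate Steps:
l(g, Q) = -6 - 3*g (l(g, Q) = (2 + g)*(-3) = -6 - 3*g)
(1050 - 1258)*l(2, 5) = (1050 - 1258)*(-6 - 3*2) = -208*(-6 - 6) = -208*(-12) = 2496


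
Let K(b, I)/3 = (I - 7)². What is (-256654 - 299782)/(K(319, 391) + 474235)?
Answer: -556436/916603 ≈ -0.60706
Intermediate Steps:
K(b, I) = 3*(-7 + I)² (K(b, I) = 3*(I - 7)² = 3*(-7 + I)²)
(-256654 - 299782)/(K(319, 391) + 474235) = (-256654 - 299782)/(3*(-7 + 391)² + 474235) = -556436/(3*384² + 474235) = -556436/(3*147456 + 474235) = -556436/(442368 + 474235) = -556436/916603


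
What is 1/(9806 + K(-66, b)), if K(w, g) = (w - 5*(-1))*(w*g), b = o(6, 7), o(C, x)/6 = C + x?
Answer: 1/323834 ≈ 3.0880e-6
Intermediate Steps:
o(C, x) = 6*C + 6*x (o(C, x) = 6*(C + x) = 6*C + 6*x)
b = 78 (b = 6*6 + 6*7 = 36 + 42 = 78)
K(w, g) = g*w*(5 + w) (K(w, g) = (w + 5)*(g*w) = (5 + w)*(g*w) = g*w*(5 + w))
1/(9806 + K(-66, b)) = 1/(9806 + 78*(-66)*(5 - 66)) = 1/(9806 + 78*(-66)*(-61)) = 1/(9806 + 314028) = 1/323834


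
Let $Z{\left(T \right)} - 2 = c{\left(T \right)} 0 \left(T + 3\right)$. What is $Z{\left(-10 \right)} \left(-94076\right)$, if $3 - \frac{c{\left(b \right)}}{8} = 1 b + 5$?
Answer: $-188152$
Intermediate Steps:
$c{\left(b \right)} = -16 - 8 b$ ($c{\left(b \right)} = 24 - 8 \left(1 b + 5\right) = 24 - 8 \left(b + 5\right) = 24 - 8 \left(5 + b\right) = 24 - \left(40 + 8 b\right) = -16 - 8 b$)
$Z{\left(T \right)} = 2$ ($Z{\left(T \right)} = 2 + \left(-16 - 8 T\right) 0 \left(T + 3\right) = 2 + 0 \left(3 + T\right) = 2 + 0 = 2$)
$Z{\left(-10 \right)} \left(-94076\right) = 2 \left(-94076\right) = -188152$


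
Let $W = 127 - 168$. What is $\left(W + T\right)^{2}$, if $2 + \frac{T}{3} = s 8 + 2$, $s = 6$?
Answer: $10609$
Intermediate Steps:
$W = -41$
$T = 144$ ($T = -6 + 3 \left(6 \cdot 8 + 2\right) = -6 + 3 \left(48 + 2\right) = -6 + 3 \cdot 50 = -6 + 150 = 144$)
$\left(W + T\right)^{2} = \left(-41 + 144\right)^{2} = 103^{2} = 10609$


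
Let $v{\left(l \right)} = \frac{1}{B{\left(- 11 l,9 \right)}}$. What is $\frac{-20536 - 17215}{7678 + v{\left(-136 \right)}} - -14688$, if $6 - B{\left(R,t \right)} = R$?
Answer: $\frac{23996812526}{1634317} \approx 14683.0$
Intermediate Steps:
$B{\left(R,t \right)} = 6 - R$
$v{\left(l \right)} = \frac{1}{6 + 11 l}$ ($v{\left(l \right)} = \frac{1}{6 - - 11 l} = \frac{1}{6 + 11 l}$)
$\frac{-20536 - 17215}{7678 + v{\left(-136 \right)}} - -14688 = \frac{-20536 - 17215}{7678 + \frac{1}{6 + 11 \left(-136\right)}} - -14688 = - \frac{37751}{7678 + \frac{1}{6 - 1496}} + 14688 = - \frac{37751}{7678 + \frac{1}{-1490}} + 14688 = - \frac{37751}{7678 - \frac{1}{1490}} + 14688 = - \frac{37751}{\frac{11440219}{1490}} + 14688 = \left(-37751\right) \frac{1490}{11440219} + 14688 = - \frac{8035570}{1634317} + 14688 = \frac{23996812526}{1634317}$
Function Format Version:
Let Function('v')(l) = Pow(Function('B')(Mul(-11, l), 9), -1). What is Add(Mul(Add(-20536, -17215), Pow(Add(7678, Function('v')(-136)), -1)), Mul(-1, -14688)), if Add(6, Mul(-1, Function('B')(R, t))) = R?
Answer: Rational(23996812526, 1634317) ≈ 14683.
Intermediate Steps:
Function('B')(R, t) = Add(6, Mul(-1, R))
Function('v')(l) = Pow(Add(6, Mul(11, l)), -1) (Function('v')(l) = Pow(Add(6, Mul(-1, Mul(-11, l))), -1) = Pow(Add(6, Mul(11, l)), -1))
Add(Mul(Add(-20536, -17215), Pow(Add(7678, Function('v')(-136)), -1)), Mul(-1, -14688)) = Add(Mul(Add(-20536, -17215), Pow(Add(7678, Pow(Add(6, Mul(11, -136)), -1)), -1)), Mul(-1, -14688)) = Add(Mul(-37751, Pow(Add(7678, Pow(Add(6, -1496), -1)), -1)), 14688) = Add(Mul(-37751, Pow(Add(7678, Pow(-1490, -1)), -1)), 14688) = Add(Mul(-37751, Pow(Add(7678, Rational(-1, 1490)), -1)), 14688) = Add(Mul(-37751, Pow(Rational(11440219, 1490), -1)), 14688) = Add(Mul(-37751, Rational(1490, 11440219)), 14688) = Add(Rational(-8035570, 1634317), 14688) = Rational(23996812526, 1634317)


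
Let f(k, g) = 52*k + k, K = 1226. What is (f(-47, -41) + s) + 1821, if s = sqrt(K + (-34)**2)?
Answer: -670 + sqrt(2382) ≈ -621.19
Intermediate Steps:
f(k, g) = 53*k
s = sqrt(2382) (s = sqrt(1226 + (-34)**2) = sqrt(1226 + 1156) = sqrt(2382) ≈ 48.806)
(f(-47, -41) + s) + 1821 = (53*(-47) + sqrt(2382)) + 1821 = (-2491 + sqrt(2382)) + 1821 = -670 + sqrt(2382)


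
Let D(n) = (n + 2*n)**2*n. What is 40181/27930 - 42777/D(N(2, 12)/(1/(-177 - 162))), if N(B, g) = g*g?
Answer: 779033370699940511/541509719594618880 ≈ 1.4386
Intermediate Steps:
N(B, g) = g**2
D(n) = 9*n**3 (D(n) = (3*n)**2*n = (9*n**2)*n = 9*n**3)
40181/27930 - 42777/D(N(2, 12)/(1/(-177 - 162))) = 40181/27930 - 42777*1/(26873856*(-177 - 162)**3) = 40181*(1/27930) - 42777/(9*(144/(1/(-339)))**3) = 40181/27930 - 42777/(9*(144/(-1/339))**3) = 40181/27930 - 42777/(9*(144*(-339))**3) = 40181/27930 - 42777/(9*(-48816)**3) = 40181/27930 - 42777/(9*(-116328618602496)) = 40181/27930 - 42777/(-1046957567422464) = 40181/27930 - 42777*(-1/1046957567422464) = 40181/27930 + 4753/116328618602496 = 779033370699940511/541509719594618880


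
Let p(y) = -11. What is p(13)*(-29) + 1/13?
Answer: 4148/13 ≈ 319.08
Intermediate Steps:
p(13)*(-29) + 1/13 = -11*(-29) + 1/13 = 319 + 1/13 = 4148/13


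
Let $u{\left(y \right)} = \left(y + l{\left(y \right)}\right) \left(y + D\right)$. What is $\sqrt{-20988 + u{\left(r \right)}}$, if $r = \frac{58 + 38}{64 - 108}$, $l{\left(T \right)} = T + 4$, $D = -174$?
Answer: $\frac{134 i \sqrt{141}}{11} \approx 144.65 i$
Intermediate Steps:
$l{\left(T \right)} = 4 + T$
$r = - \frac{24}{11}$ ($r = \frac{96}{-44} = 96 \left(- \frac{1}{44}\right) = - \frac{24}{11} \approx -2.1818$)
$u{\left(y \right)} = \left(-174 + y\right) \left(4 + 2 y\right)$ ($u{\left(y \right)} = \left(y + \left(4 + y\right)\right) \left(y - 174\right) = \left(4 + 2 y\right) \left(-174 + y\right) = \left(-174 + y\right) \left(4 + 2 y\right)$)
$\sqrt{-20988 + u{\left(r \right)}} = \sqrt{-20988 - \left(- \frac{600}{11} - \frac{1152}{121}\right)} = \sqrt{-20988 + \left(-696 + \frac{8256}{11} + 2 \cdot \frac{576}{121}\right)} = \sqrt{-20988 + \left(-696 + \frac{8256}{11} + \frac{1152}{121}\right)} = \sqrt{-20988 + \frac{7752}{121}} = \sqrt{- \frac{2531796}{121}} = \frac{134 i \sqrt{141}}{11}$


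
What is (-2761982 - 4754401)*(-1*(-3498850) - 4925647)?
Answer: 10724352715251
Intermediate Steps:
(-2761982 - 4754401)*(-1*(-3498850) - 4925647) = -7516383*(3498850 - 4925647) = -7516383*(-1426797) = 10724352715251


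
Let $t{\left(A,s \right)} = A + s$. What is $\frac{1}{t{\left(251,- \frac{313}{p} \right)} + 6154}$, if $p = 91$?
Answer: $\frac{91}{582542} \approx 0.00015621$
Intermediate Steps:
$\frac{1}{t{\left(251,- \frac{313}{p} \right)} + 6154} = \frac{1}{\left(251 - \frac{313}{91}\right) + 6154} = \frac{1}{\frac{22528}{91} + 6154} = \frac{1}{\frac{582542}{91}} = \frac{91}{582542}$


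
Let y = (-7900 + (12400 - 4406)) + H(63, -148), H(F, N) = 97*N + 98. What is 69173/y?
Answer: -69173/14164 ≈ -4.8837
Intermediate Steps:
H(F, N) = 98 + 97*N
y = -14164 (y = (-7900 + (12400 - 4406)) + (98 + 97*(-148)) = (-7900 + 7994) + (98 - 14356) = 94 - 14258 = -14164)
69173/y = 69173/(-14164) = 69173*(-1/14164) = -69173/14164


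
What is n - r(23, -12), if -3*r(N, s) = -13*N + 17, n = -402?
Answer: -496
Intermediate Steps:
r(N, s) = -17/3 + 13*N/3 (r(N, s) = -(-13*N + 17)/3 = -(17 - 13*N)/3 = -17/3 + 13*N/3)
n - r(23, -12) = -402 - (-17/3 + (13/3)*23) = -402 - (-17/3 + 299/3) = -402 - 1*94 = -402 - 94 = -496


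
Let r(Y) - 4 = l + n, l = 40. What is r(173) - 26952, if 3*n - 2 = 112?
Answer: -26870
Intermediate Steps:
n = 38 (n = 2/3 + (1/3)*112 = 2/3 + 112/3 = 38)
r(Y) = 82 (r(Y) = 4 + (40 + 38) = 4 + 78 = 82)
r(173) - 26952 = 82 - 26952 = -26870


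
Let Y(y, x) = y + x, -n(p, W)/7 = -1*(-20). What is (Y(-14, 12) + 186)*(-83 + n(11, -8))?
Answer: -41032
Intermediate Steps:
n(p, W) = -140 (n(p, W) = -(-7)*(-20) = -7*20 = -140)
Y(y, x) = x + y
(Y(-14, 12) + 186)*(-83 + n(11, -8)) = ((12 - 14) + 186)*(-83 - 140) = (-2 + 186)*(-223) = 184*(-223) = -41032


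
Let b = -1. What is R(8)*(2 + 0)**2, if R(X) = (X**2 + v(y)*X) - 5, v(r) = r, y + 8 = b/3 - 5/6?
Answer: -172/3 ≈ -57.333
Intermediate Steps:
y = -55/6 (y = -8 + (-1/3 - 5/6) = -8 - 7/6 = -55/6 ≈ -9.1667)
R(X) = -5 + X**2 - 55*X/6 (R(X) = (X**2 - 55*X/6) - 5 = -5 + X**2 - 55*X/6)
R(8)*(2 + 0)**2 = (-5 + 8**2 - 55/6*8)*(2 + 0)**2 = (-5 + 64 - 220/3)*2**2 = -43/3*4 = -172/3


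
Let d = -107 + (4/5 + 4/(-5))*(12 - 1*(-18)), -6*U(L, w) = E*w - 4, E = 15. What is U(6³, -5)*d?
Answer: -8453/6 ≈ -1408.8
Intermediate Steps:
U(L, w) = ⅔ - 5*w/2 (U(L, w) = -(15*w - 4)/6 = -(-4 + 15*w)/6 = ⅔ - 5*w/2)
d = -107 (d = -107 + (4*(⅕) + 4*(-⅕))*(12 + 18) = -107 + (⅘ - ⅘)*30 = -107 + 0*30 = -107 + 0 = -107)
U(6³, -5)*d = (⅔ - 5/2*(-5))*(-107) = (⅔ + 25/2)*(-107) = (79/6)*(-107) = -8453/6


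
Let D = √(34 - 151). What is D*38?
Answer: 114*I*√13 ≈ 411.03*I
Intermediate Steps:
D = 3*I*√13 (D = √(-117) = 3*I*√13 ≈ 10.817*I)
D*38 = (3*I*√13)*38 = 114*I*√13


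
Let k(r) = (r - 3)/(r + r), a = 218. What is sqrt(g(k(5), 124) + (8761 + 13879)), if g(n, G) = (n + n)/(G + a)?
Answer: sqrt(1838934095)/285 ≈ 150.47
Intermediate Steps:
k(r) = (-3 + r)/(2*r) (k(r) = (-3 + r)/((2*r)) = (-3 + r)*(1/(2*r)) = (-3 + r)/(2*r))
g(n, G) = 2*n/(218 + G) (g(n, G) = (n + n)/(G + 218) = (2*n)/(218 + G) = 2*n/(218 + G))
sqrt(g(k(5), 124) + (8761 + 13879)) = sqrt(2*((1/2)*(-3 + 5)/5)/(218 + 124) + (8761 + 13879)) = sqrt(2*((1/2)*(1/5)*2)/342 + 22640) = sqrt(2*(1/5)*(1/342) + 22640) = sqrt(1/855 + 22640) = sqrt(19357201/855) = sqrt(1838934095)/285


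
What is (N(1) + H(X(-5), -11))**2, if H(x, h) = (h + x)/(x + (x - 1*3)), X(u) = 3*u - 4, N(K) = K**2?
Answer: 5041/1681 ≈ 2.9988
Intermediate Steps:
X(u) = -4 + 3*u
H(x, h) = (h + x)/(-3 + 2*x) (H(x, h) = (h + x)/(x + (x - 3)) = (h + x)/(x + (-3 + x)) = (h + x)/(-3 + 2*x))
(N(1) + H(X(-5), -11))**2 = (1**2 + (-11 + (-4 + 3*(-5)))/(-3 + 2*(-4 + 3*(-5))))**2 = (1 + (-11 + (-4 - 15))/(-3 + 2*(-4 - 15)))**2 = (1 + (-11 - 19)/(-3 + 2*(-19)))**2 = (1 - 30/(-3 - 38))**2 = (1 - 30/(-41))**2 = (1 - 1/41*(-30))**2 = (1 + 30/41)**2 = (71/41)**2 = 5041/1681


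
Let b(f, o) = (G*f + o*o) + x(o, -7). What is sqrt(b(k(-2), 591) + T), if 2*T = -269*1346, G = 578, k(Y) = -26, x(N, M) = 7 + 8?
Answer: sqrt(153231) ≈ 391.45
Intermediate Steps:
x(N, M) = 15
b(f, o) = 15 + o**2 + 578*f (b(f, o) = (578*f + o*o) + 15 = (578*f + o**2) + 15 = (o**2 + 578*f) + 15 = 15 + o**2 + 578*f)
T = -181037 (T = (-269*1346)/2 = (1/2)*(-362074) = -181037)
sqrt(b(k(-2), 591) + T) = sqrt((15 + 591**2 + 578*(-26)) - 181037) = sqrt((15 + 349281 - 15028) - 181037) = sqrt(334268 - 181037) = sqrt(153231)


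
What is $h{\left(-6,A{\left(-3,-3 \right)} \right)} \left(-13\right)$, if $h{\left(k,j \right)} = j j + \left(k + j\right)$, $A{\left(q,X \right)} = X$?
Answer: $0$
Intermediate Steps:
$h{\left(k,j \right)} = j + k + j^{2}$ ($h{\left(k,j \right)} = j^{2} + \left(j + k\right) = j + k + j^{2}$)
$h{\left(-6,A{\left(-3,-3 \right)} \right)} \left(-13\right) = \left(-3 - 6 + \left(-3\right)^{2}\right) \left(-13\right) = \left(-3 - 6 + 9\right) \left(-13\right) = 0 \left(-13\right) = 0$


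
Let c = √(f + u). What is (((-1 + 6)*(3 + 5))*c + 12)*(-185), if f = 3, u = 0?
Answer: -2220 - 7400*√3 ≈ -15037.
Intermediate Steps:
c = √3 (c = √(3 + 0) = √3 ≈ 1.7320)
(((-1 + 6)*(3 + 5))*c + 12)*(-185) = (((-1 + 6)*(3 + 5))*√3 + 12)*(-185) = ((5*8)*√3 + 12)*(-185) = (40*√3 + 12)*(-185) = (12 + 40*√3)*(-185) = -2220 - 7400*√3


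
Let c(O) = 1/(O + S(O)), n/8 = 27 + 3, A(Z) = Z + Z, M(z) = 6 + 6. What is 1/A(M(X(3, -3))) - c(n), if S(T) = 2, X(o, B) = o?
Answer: 109/2904 ≈ 0.037534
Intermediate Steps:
M(z) = 12
A(Z) = 2*Z
n = 240 (n = 8*(27 + 3) = 8*30 = 240)
c(O) = 1/(2 + O) (c(O) = 1/(O + 2) = 1/(2 + O))
1/A(M(X(3, -3))) - c(n) = 1/(2*12) - 1/(2 + 240) = 1/24 - 1/242 = 109/2904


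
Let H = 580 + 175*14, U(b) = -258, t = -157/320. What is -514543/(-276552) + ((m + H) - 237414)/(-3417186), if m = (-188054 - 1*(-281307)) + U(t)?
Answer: 299565091121/157504937112 ≈ 1.9019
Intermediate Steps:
t = -157/320 (t = -157*1/320 = -157/320 ≈ -0.49062)
H = 3030 (H = 580 + 2450 = 3030)
m = 92995 (m = (-188054 - 1*(-281307)) - 258 = (-188054 + 281307) - 258 = 93253 - 258 = 92995)
-514543/(-276552) + ((m + H) - 237414)/(-3417186) = -514543/(-276552) + ((92995 + 3030) - 237414)/(-3417186) = -514543*(-1/276552) + (96025 - 237414)*(-1/3417186) = 514543/276552 - 141389*(-1/3417186) = 514543/276552 + 141389/3417186 = 299565091121/157504937112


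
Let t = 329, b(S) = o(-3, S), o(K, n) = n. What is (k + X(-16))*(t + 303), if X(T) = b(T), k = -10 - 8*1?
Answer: -21488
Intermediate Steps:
b(S) = S
k = -18 (k = -10 - 8 = -18)
X(T) = T
(k + X(-16))*(t + 303) = (-18 - 16)*(329 + 303) = -34*632 = -21488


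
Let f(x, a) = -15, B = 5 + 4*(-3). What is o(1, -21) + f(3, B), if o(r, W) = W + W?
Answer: -57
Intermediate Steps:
o(r, W) = 2*W
B = -7 (B = 5 - 12 = -7)
o(1, -21) + f(3, B) = 2*(-21) - 15 = -42 - 15 = -57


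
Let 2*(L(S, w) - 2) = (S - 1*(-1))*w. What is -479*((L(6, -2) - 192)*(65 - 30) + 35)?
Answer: 3285940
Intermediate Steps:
L(S, w) = 2 + w*(1 + S)/2 (L(S, w) = 2 + ((S - 1*(-1))*w)/2 = 2 + ((S + 1)*w)/2 = 2 + ((1 + S)*w)/2 = 2 + (w*(1 + S))/2 = 2 + w*(1 + S)/2)
-479*((L(6, -2) - 192)*(65 - 30) + 35) = -479*(((2 + (1/2)*(-2) + (1/2)*6*(-2)) - 192)*(65 - 30) + 35) = -479*(((2 - 1 - 6) - 192)*35 + 35) = -479*((-5 - 192)*35 + 35) = -479*(-197*35 + 35) = -479*(-6895 + 35) = -479*(-6860) = 3285940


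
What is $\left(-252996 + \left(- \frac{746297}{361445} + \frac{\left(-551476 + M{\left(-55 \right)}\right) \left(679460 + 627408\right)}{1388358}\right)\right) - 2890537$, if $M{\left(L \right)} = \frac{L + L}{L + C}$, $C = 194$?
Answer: $- \frac{42579622221536649754}{11625382161015} \approx -3.6626 \cdot 10^{6}$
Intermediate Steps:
$M{\left(L \right)} = \frac{2 L}{194 + L}$ ($M{\left(L \right)} = \frac{L + L}{L + 194} = \frac{2 L}{194 + L}$)
$\left(-252996 + \left(- \frac{746297}{361445} + \frac{\left(-551476 + M{\left(-55 \right)}\right) \left(679460 + 627408\right)}{1388358}\right)\right) - 2890537 = \left(-252996 + \left(- \frac{746297}{361445} + \frac{\left(-551476 + 2 \left(-55\right) \frac{1}{194 - 55}\right) \left(679460 + 627408\right)}{1388358}\right)\right) - 2890537 = \left(-252996 + \left(\left(-746297\right) \frac{1}{361445} + \left(-551476 + 2 \left(-55\right) \frac{1}{139}\right) 1306868 \cdot \frac{1}{1388358}\right)\right) - 2890537 = \left(-252996 + \left(- \frac{746297}{361445} + \left(-551476 + 2 \left(-55\right) \frac{1}{139}\right) 1306868 \cdot \frac{1}{1388358}\right)\right) - 2890537 = \left(-252996 + \left(- \frac{746297}{361445} + \left(-551476 - \frac{110}{139}\right) 1306868 \cdot \frac{1}{1388358}\right)\right) - 2890537 = \left(-252996 + \left(- \frac{746297}{361445} + \left(- \frac{76655274}{139}\right) 1306868 \cdot \frac{1}{1388358}\right)\right) - 2890537 = \left(-252996 - \frac{6034849760774683759}{11625382161015}\right) - 2890537 = - \frac{8976024945982834699}{11625382161015} - 2890537 = - \frac{42579622221536649754}{11625382161015}$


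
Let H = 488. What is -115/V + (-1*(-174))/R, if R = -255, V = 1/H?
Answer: -4770258/85 ≈ -56121.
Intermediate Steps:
V = 1/488 ≈ 0.0020492
-115/V + (-1*(-174))/R = -115/1/488 - 1*(-174)/(-255) = -115*488 + 174*(-1/255) = -56120 - 58/85 = -4770258/85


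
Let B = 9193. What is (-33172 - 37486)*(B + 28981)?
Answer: -2697298492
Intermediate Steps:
(-33172 - 37486)*(B + 28981) = (-33172 - 37486)*(9193 + 28981) = -70658*38174 = -2697298492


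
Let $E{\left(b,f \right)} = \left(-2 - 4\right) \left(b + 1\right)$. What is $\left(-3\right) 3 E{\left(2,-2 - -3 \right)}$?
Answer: $162$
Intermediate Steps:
$E{\left(b,f \right)} = -6 - 6 b$ ($E{\left(b,f \right)} = - 6 \left(1 + b\right) = -6 - 6 b$)
$\left(-3\right) 3 E{\left(2,-2 - -3 \right)} = \left(-3\right) 3 \left(-6 - 12\right) = - 9 \left(-6 - 12\right) = \left(-9\right) \left(-18\right) = 162$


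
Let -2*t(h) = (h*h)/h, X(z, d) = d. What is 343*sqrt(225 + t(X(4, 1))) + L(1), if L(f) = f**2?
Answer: 1 + 343*sqrt(898)/2 ≈ 5140.3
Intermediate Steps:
t(h) = -h/2 (t(h) = -h*h/(2*h) = -h**2/(2*h) = -h/2)
343*sqrt(225 + t(X(4, 1))) + L(1) = 343*sqrt(225 - 1/2*1) + 1**2 = 343*sqrt(225 - 1/2) + 1 = 343*sqrt(449/2) + 1 = 343*(sqrt(898)/2) + 1 = 343*sqrt(898)/2 + 1 = 1 + 343*sqrt(898)/2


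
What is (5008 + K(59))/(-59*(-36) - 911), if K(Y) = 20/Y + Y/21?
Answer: 6208813/1502907 ≈ 4.1312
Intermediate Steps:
K(Y) = 20/Y + Y/21 (K(Y) = 20/Y + Y*(1/21) = 20/Y + Y/21)
(5008 + K(59))/(-59*(-36) - 911) = (5008 + (20/59 + (1/21)*59))/(-59*(-36) - 911) = (5008 + (20*(1/59) + 59/21))/(2124 - 911) = (5008 + (20/59 + 59/21))/1213 = (5008 + 3901/1239)*(1/1213) = (6208813/1239)*(1/1213) = 6208813/1502907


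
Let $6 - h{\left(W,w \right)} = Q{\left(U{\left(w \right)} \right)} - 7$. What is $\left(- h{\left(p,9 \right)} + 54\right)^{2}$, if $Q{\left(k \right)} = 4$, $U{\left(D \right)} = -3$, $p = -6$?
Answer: $2025$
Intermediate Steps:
$h{\left(W,w \right)} = 9$ ($h{\left(W,w \right)} = 6 - \left(4 - 7\right) = 6 - -3 = 6 + 3 = 9$)
$\left(- h{\left(p,9 \right)} + 54\right)^{2} = \left(\left(-1\right) 9 + 54\right)^{2} = \left(-9 + 54\right)^{2} = 45^{2} = 2025$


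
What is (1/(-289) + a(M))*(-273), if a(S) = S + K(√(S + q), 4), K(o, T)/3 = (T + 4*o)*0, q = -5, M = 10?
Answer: -788697/289 ≈ -2729.1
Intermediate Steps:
K(o, T) = 0 (K(o, T) = 3*((T + 4*o)*0) = 3*0 = 0)
a(S) = S (a(S) = S + 0 = S)
(1/(-289) + a(M))*(-273) = (1/(-289) + 10)*(-273) = (-1/289 + 10)*(-273) = (2889/289)*(-273) = -788697/289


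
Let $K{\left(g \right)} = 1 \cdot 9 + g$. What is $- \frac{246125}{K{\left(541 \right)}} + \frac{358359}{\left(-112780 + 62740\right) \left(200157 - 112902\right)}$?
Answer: $- \frac{651297615953}{1455413400} \approx -447.5$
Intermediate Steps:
$K{\left(g \right)} = 9 + g$
$- \frac{246125}{K{\left(541 \right)}} + \frac{358359}{\left(-112780 + 62740\right) \left(200157 - 112902\right)} = - \frac{246125}{9 + 541} + \frac{358359}{\left(-112780 + 62740\right) \left(200157 - 112902\right)} = - \frac{246125}{550} + \frac{358359}{\left(-50040\right) 87255} = \left(-246125\right) \frac{1}{550} + \frac{358359}{-4366240200} = - \frac{895}{2} + 358359 \left(- \frac{1}{4366240200}\right) = - \frac{895}{2} - \frac{119453}{1455413400} = - \frac{651297615953}{1455413400}$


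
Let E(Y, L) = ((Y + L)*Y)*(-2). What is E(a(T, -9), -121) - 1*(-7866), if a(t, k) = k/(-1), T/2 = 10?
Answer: 9882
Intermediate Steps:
T = 20 (T = 2*10 = 20)
a(t, k) = -k (a(t, k) = k*(-1) = -k)
E(Y, L) = -2*Y*(L + Y) (E(Y, L) = ((L + Y)*Y)*(-2) = (Y*(L + Y))*(-2) = -2*Y*(L + Y))
E(a(T, -9), -121) - 1*(-7866) = -2*(-1*(-9))*(-121 - 1*(-9)) - 1*(-7866) = -2*9*(-121 + 9) + 7866 = -2*9*(-112) + 7866 = 2016 + 7866 = 9882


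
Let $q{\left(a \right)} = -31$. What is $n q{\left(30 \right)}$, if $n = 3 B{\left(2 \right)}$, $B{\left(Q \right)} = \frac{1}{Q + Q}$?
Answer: $- \frac{93}{4} \approx -23.25$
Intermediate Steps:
$B{\left(Q \right)} = \frac{1}{2 Q}$
$n = \frac{3}{4}$ ($n = 3 \frac{1}{2 \cdot 2} = 3 \cdot \frac{1}{2} \cdot \frac{1}{2} = 3 \cdot \frac{1}{4} = \frac{3}{4} \approx 0.75$)
$n q{\left(30 \right)} = \frac{3}{4} \left(-31\right) = - \frac{93}{4}$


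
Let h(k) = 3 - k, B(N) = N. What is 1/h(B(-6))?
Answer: 1/9 ≈ 0.11111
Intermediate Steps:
1/h(B(-6)) = 1/(3 - 1*(-6)) = 1/(3 + 6) = 1/9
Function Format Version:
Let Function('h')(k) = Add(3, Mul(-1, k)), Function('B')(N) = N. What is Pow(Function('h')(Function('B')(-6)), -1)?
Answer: Rational(1, 9) ≈ 0.11111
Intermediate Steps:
Pow(Function('h')(Function('B')(-6)), -1) = Pow(Add(3, Mul(-1, -6)), -1) = Pow(Add(3, 6), -1) = Pow(9, -1) = Rational(1, 9)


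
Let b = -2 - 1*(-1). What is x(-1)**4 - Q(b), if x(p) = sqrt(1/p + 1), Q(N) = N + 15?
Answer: -14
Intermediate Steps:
b = -1 (b = -2 + 1 = -1)
Q(N) = 15 + N
x(p) = sqrt(1 + 1/p)
x(-1)**4 - Q(b) = (sqrt((1 - 1)/(-1)))**4 - (15 - 1) = (sqrt(-1*0))**4 - 1*14 = (sqrt(0))**4 - 14 = 0**4 - 14 = 0 - 14 = -14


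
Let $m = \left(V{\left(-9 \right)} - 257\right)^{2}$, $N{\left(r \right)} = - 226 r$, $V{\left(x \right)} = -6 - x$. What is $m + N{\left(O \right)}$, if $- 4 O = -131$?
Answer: $\frac{114229}{2} \approx 57115.0$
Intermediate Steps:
$O = \frac{131}{4}$ ($O = \left(- \frac{1}{4}\right) \left(-131\right) = \frac{131}{4} \approx 32.75$)
$m = 64516$ ($m = \left(\left(-6 - -9\right) - 257\right)^{2} = \left(\left(-6 + 9\right) - 257\right)^{2} = \left(3 - 257\right)^{2} = \left(-254\right)^{2} = 64516$)
$m + N{\left(O \right)} = 64516 - \frac{14803}{2} = \frac{114229}{2}$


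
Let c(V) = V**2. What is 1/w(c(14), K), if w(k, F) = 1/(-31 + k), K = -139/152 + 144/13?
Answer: 165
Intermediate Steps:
K = 20081/1976 (K = -139*1/152 + 144*(1/13) = -139/152 + 144/13 = 20081/1976 ≈ 10.162)
1/w(c(14), K) = 1/(1/(-31 + 14**2)) = 1/(1/(-31 + 196)) = 1/(1/165) = 165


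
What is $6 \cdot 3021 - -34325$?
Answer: $52451$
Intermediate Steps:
$6 \cdot 3021 - -34325 = 18126 + 34325 = 52451$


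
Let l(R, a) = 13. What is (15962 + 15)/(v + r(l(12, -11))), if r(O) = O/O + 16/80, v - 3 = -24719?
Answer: -79885/123574 ≈ -0.64645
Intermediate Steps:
v = -24716 (v = 3 - 24719 = -24716)
r(O) = 6/5 (r(O) = 1 + 16*(1/80) = 1 + ⅕ = 6/5)
(15962 + 15)/(v + r(l(12, -11))) = (15962 + 15)/(-24716 + 6/5) = 15977/(-123574/5) = 15977*(-5/123574) = -79885/123574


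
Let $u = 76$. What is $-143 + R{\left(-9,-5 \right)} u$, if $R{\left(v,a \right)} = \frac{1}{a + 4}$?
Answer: $-219$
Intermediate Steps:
$R{\left(v,a \right)} = \frac{1}{4 + a}$
$-143 + R{\left(-9,-5 \right)} u = -143 + \frac{1}{4 - 5} \cdot 76 = -143 + \frac{1}{-1} \cdot 76 = -143 - 76 = -219$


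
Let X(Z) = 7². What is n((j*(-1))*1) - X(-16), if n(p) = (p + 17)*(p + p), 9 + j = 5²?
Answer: -81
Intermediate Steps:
j = 16 (j = -9 + 5² = -9 + 25 = 16)
n(p) = 2*p*(17 + p) (n(p) = (17 + p)*(2*p) = 2*p*(17 + p))
X(Z) = 49
n((j*(-1))*1) - X(-16) = 2*((16*(-1))*1)*(17 + (16*(-1))*1) - 1*49 = 2*(-16*1)*(17 - 16*1) - 49 = 2*(-16)*(17 - 16) - 49 = 2*(-16)*1 - 49 = -32 - 49 = -81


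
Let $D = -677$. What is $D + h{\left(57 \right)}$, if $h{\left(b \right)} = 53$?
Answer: $-624$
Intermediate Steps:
$D + h{\left(57 \right)} = -677 + 53 = -624$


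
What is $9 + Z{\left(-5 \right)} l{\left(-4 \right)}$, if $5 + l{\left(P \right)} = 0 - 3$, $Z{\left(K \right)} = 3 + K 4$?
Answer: $145$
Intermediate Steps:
$Z{\left(K \right)} = 3 + 4 K$
$l{\left(P \right)} = -8$ ($l{\left(P \right)} = -5 + \left(0 - 3\right) = -5 - 3 = -8$)
$9 + Z{\left(-5 \right)} l{\left(-4 \right)} = 9 + \left(3 + 4 \left(-5\right)\right) \left(-8\right) = 9 + \left(3 - 20\right) \left(-8\right) = 9 - -136 = 9 + 136 = 145$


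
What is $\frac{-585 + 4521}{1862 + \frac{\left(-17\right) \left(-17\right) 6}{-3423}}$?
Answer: $\frac{9128}{4317} \approx 2.1144$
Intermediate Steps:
$\frac{-585 + 4521}{1862 + \frac{\left(-17\right) \left(-17\right) 6}{-3423}} = \frac{3936}{1862 + 289 \cdot 6 \left(- \frac{1}{3423}\right)} = \frac{3936}{1862 + 1734 \left(- \frac{1}{3423}\right)} = \frac{3936}{1862 - \frac{578}{1141}} = \frac{3936}{\frac{2123964}{1141}} = 3936 \cdot \frac{1141}{2123964} = \frac{9128}{4317}$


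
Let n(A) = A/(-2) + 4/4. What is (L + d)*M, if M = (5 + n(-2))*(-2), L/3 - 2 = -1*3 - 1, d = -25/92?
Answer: 4039/46 ≈ 87.804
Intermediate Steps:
n(A) = 1 - A/2 (n(A) = A*(-½) + 4*(¼) = -A/2 + 1 = 1 - A/2)
d = -25/92 (d = -25*1/92 = -25/92 ≈ -0.27174)
L = -6 (L = 6 + 3*(-1*3 - 1) = 6 + 3*(-3 - 1) = 6 + 3*(-4) = 6 - 12 = -6)
M = -14 (M = (5 + (1 - ½*(-2)))*(-2) = (5 + (1 + 1))*(-2) = (5 + 2)*(-2) = 7*(-2) = -14)
(L + d)*M = (-6 - 25/92)*(-14) = -577/92*(-14) = 4039/46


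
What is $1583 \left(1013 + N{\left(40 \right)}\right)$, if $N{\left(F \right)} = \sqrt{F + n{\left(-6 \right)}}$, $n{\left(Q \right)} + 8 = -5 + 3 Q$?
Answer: $1608328$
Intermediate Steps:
$n{\left(Q \right)} = -13 + 3 Q$ ($n{\left(Q \right)} = -8 + \left(-5 + 3 Q\right) = -13 + 3 Q$)
$N{\left(F \right)} = \sqrt{-31 + F}$ ($N{\left(F \right)} = \sqrt{F + \left(-13 + 3 \left(-6\right)\right)} = \sqrt{F - 31} = \sqrt{-31 + F}$)
$1583 \left(1013 + N{\left(40 \right)}\right) = 1583 \left(1013 + \sqrt{-31 + 40}\right) = 1583 \left(1013 + \sqrt{9}\right) = 1583 \left(1013 + 3\right) = 1583 \cdot 1016 = 1608328$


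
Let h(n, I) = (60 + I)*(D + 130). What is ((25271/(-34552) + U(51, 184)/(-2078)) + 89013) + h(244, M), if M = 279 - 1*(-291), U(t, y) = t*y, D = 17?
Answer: 6519991599391/35899528 ≈ 1.8162e+5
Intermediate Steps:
M = 570 (M = 279 + 291 = 570)
h(n, I) = 8820 + 147*I (h(n, I) = (60 + I)*(17 + 130) = (60 + I)*147 = 8820 + 147*I)
((25271/(-34552) + U(51, 184)/(-2078)) + 89013) + h(244, M) = ((25271/(-34552) + (51*184)/(-2078)) + 89013) + (8820 + 147*570) = ((25271*(-1/34552) + 9384*(-1/2078)) + 89013) + (8820 + 83790) = ((-25271/34552 - 4692/1039) + 89013) + 92610 = (-188374553/35899528 + 89013) + 92610 = 3195336311311/35899528 + 92610 = 6519991599391/35899528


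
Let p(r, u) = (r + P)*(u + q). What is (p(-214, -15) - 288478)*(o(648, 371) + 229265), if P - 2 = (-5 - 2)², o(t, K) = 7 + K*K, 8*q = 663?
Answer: -879245730029/8 ≈ -1.0991e+11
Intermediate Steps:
q = 663/8 (q = (⅛)*663 = 663/8 ≈ 82.875)
o(t, K) = 7 + K²
P = 51 (P = 2 + (-5 - 2)² = 2 + (-7)² = 2 + 49 = 51)
p(r, u) = (51 + r)*(663/8 + u) (p(r, u) = (r + 51)*(u + 663/8) = (51 + r)*(663/8 + u))
(p(-214, -15) - 288478)*(o(648, 371) + 229265) = ((33813/8 + 51*(-15) + (663/8)*(-214) - 214*(-15)) - 288478)*((7 + 371²) + 229265) = ((33813/8 - 765 - 70941/4 + 3210) - 288478)*((7 + 137641) + 229265) = (-88509/8 - 288478)*(137648 + 229265) = -2396333/8*366913 = -879245730029/8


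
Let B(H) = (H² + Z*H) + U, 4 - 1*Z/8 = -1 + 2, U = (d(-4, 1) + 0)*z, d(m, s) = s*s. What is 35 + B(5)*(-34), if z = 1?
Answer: -4929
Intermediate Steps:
d(m, s) = s²
U = 1 (U = (1² + 0)*1 = (1 + 0)*1 = 1*1 = 1)
Z = 24 (Z = 32 - 8*(-1 + 2) = 32 - 8*1 = 32 - 8 = 24)
B(H) = 1 + H² + 24*H (B(H) = (H² + 24*H) + 1 = 1 + H² + 24*H)
35 + B(5)*(-34) = 35 + (1 + 5² + 24*5)*(-34) = 35 + (1 + 25 + 120)*(-34) = 35 + 146*(-34) = 35 - 4964 = -4929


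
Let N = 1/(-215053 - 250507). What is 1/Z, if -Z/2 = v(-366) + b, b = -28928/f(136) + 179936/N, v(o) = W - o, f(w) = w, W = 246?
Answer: 17/2848214127864 ≈ 5.9686e-12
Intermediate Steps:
N = -1/465560 (N = 1/(-465560) = -1/465560 ≈ -2.1479e-6)
v(o) = 246 - o
b = -1424107074336/17 (b = -28928/136 + 179936/(-1/465560) = -28928*1/136 + 179936*(-465560) = -3616/17 - 83771004160 = -1424107074336/17 ≈ -8.3771e+10)
Z = 2848214127864/17 (Z = -2*((246 - 1*(-366)) - 1424107074336/17) = -2*((246 + 366) - 1424107074336/17) = -2*(612 - 1424107074336/17) = -2*(-1424107063932/17) = 2848214127864/17 ≈ 1.6754e+11)
1/Z = 1/(2848214127864/17) = 17/2848214127864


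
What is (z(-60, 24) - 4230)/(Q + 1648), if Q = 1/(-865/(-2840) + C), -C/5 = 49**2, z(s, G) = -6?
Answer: -7220968353/2809290662 ≈ -2.5704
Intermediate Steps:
C = -12005 (C = -5*49**2 = -5*2401 = -12005)
Q = -568/6818667 (Q = 1/(-865/(-2840) - 12005) = 1/(-865*(-1/2840) - 12005) = 1/(173/568 - 12005) = 1/(-6818667/568) = -568/6818667 ≈ -8.3301e-5)
(z(-60, 24) - 4230)/(Q + 1648) = (-6 - 4230)/(-568/6818667 + 1648) = -4236/11237162648/6818667 = -4236*6818667/11237162648 = -7220968353/2809290662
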